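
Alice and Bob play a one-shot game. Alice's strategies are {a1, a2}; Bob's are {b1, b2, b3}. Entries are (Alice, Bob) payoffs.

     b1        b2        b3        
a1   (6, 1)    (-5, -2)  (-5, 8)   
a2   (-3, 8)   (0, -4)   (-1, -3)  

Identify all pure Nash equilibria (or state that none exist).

Check mutual best responses: a cell is a NE iff neither player can gain by unilaterally deviating.
Alice's best responses — vs b1: a1 (payoff 6); vs b2: a2 (payoff 0); vs b3: a2 (payoff -1).
Bob's best responses — vs a1: b3 (payoff 8); vs a2: b1 (payoff 8).
No cell has both players best-responding. For instance, Alice's best reply to b3 is a2, but against a2 Bob prefers b1 over b3.

No pure-strategy Nash equilibrium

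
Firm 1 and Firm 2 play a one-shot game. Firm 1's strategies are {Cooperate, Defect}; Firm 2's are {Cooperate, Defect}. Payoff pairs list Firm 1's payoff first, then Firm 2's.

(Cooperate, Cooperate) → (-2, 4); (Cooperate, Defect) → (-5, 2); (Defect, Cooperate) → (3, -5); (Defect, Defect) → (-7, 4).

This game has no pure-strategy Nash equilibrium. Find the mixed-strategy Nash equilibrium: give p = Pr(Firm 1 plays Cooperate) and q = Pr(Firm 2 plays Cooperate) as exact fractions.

p = 9/11, q = 2/7

Each player's mixing probability is pinned down by making the *other* player indifferent.
Firm 2 indifferent between Cooperate and Defect: p·4 + (1−p)·(-5) = p·2 + (1−p)·4 ⟹ (-5) + 9p = 4 + (-2)p ⟹ p = 9/11.
Firm 1 indifferent between Cooperate and Defect: q·(-2) + (1−q)·(-5) = q·3 + (1−q)·(-7) ⟹ (-5) + 3q = (-7) + 10q ⟹ q = 2/7.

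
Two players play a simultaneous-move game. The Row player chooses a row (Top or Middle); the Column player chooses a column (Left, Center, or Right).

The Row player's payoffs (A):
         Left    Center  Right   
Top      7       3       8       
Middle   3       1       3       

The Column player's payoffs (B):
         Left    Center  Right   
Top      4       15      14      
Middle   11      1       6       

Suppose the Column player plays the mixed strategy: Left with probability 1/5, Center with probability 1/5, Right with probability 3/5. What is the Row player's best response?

Top

Compute the Row player's expected payoff from each pure strategy against the given mix.
Top: (1/5)·7 + (1/5)·3 + (3/5)·8 = 34/5
Middle: (1/5)·3 + (1/5)·1 + (3/5)·3 = 13/5
Highest expected payoff is 34/5, from Top.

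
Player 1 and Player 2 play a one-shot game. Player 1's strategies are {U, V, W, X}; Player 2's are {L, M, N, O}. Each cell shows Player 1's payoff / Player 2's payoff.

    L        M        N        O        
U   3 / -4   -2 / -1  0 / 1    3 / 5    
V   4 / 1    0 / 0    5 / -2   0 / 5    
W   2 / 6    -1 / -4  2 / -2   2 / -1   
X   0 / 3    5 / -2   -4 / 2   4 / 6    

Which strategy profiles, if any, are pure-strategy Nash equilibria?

(X, O)

Find each player's best response to every opponent strategy; NE are the intersections.
Player 1's best responses — vs L: V (payoff 4); vs M: X (payoff 5); vs N: V (payoff 5); vs O: X (payoff 4).
Player 2's best responses — vs U: O (payoff 5); vs V: O (payoff 5); vs W: L (payoff 6); vs X: O (payoff 6).
The only mutual best response is (X, O); neither player gains by switching there.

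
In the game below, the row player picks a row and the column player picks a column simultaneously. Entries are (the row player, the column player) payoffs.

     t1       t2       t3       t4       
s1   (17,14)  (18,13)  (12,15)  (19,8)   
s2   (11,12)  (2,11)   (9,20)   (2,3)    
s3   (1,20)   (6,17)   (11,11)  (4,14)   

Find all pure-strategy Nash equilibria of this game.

A profile is a Nash equilibrium when each player is best-responding to the other.
The row player's best responses — vs t1: s1 (payoff 17); vs t2: s1 (payoff 18); vs t3: s1 (payoff 12); vs t4: s1 (payoff 19).
The column player's best responses — vs s1: t3 (payoff 15); vs s2: t3 (payoff 20); vs s3: t1 (payoff 20).
The only mutual best response is (s1, t3); neither player gains by switching there.

(s1, t3)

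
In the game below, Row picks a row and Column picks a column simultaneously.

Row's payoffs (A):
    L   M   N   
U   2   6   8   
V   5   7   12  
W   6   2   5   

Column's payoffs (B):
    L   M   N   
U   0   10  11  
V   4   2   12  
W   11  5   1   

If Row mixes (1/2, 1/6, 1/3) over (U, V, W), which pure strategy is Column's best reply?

Column's best reply maximizes expected payoff against the mix.
L: (1/2)·0 + (1/6)·4 + (1/3)·11 = 13/3
M: (1/2)·10 + (1/6)·2 + (1/3)·5 = 7
N: (1/2)·11 + (1/6)·12 + (1/3)·1 = 47/6
Highest expected payoff is 47/6, from N.

N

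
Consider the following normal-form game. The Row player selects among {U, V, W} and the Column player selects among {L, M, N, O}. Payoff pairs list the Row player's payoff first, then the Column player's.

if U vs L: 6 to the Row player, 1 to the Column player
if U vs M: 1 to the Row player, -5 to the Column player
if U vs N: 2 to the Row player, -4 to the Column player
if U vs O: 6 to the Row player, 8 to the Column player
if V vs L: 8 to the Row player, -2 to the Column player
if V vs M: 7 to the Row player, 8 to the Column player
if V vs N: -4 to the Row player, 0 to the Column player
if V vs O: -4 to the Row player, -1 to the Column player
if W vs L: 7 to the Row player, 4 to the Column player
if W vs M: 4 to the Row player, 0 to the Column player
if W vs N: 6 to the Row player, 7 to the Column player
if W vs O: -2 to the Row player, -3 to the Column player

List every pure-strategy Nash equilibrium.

Find each player's best response to every opponent strategy; NE are the intersections.
The Row player's best responses — vs L: V (payoff 8); vs M: V (payoff 7); vs N: W (payoff 6); vs O: U (payoff 6).
The Column player's best responses — vs U: O (payoff 8); vs V: M (payoff 8); vs W: N (payoff 7).
Mutual best responses occur at (U, O), (V, M), and (W, N); at each, neither player gains by switching.

(U, O), (V, M), and (W, N)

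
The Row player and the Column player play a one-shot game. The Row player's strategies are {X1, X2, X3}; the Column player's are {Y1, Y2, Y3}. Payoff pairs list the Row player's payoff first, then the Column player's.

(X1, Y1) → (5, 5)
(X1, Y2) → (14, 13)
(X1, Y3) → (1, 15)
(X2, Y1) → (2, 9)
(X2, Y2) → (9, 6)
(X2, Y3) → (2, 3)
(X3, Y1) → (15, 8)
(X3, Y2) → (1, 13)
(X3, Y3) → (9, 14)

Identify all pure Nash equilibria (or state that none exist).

(X3, Y3)

Check mutual best responses: a cell is a NE iff neither player can gain by unilaterally deviating.
The Row player's best responses — vs Y1: X3 (payoff 15); vs Y2: X1 (payoff 14); vs Y3: X3 (payoff 9).
The Column player's best responses — vs X1: Y3 (payoff 15); vs X2: Y1 (payoff 9); vs X3: Y3 (payoff 14).
The only mutual best response is (X3, Y3); neither player gains by switching there.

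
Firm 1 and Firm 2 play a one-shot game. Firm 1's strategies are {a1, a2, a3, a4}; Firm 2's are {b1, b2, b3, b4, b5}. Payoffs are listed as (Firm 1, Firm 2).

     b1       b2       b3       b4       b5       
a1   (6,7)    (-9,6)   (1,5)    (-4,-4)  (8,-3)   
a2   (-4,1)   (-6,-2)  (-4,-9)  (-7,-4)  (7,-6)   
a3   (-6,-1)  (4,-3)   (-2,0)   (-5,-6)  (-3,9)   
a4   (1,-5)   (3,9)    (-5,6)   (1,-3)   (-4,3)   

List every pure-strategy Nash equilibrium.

Check mutual best responses: a cell is a NE iff neither player can gain by unilaterally deviating.
Firm 1's best responses — vs b1: a1 (payoff 6); vs b2: a3 (payoff 4); vs b3: a1 (payoff 1); vs b4: a4 (payoff 1); vs b5: a1 (payoff 8).
Firm 2's best responses — vs a1: b1 (payoff 7); vs a2: b1 (payoff 1); vs a3: b5 (payoff 9); vs a4: b2 (payoff 9).
The only mutual best response is (a1, b1); neither player gains by switching there.

(a1, b1)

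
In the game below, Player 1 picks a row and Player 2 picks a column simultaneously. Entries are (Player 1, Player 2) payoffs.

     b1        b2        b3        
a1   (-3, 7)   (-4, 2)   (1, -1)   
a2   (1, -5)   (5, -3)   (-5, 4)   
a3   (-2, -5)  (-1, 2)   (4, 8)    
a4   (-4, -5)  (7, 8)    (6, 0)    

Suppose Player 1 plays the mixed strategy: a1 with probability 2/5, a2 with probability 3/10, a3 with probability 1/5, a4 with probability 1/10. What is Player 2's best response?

Compute Player 2's expected payoff from each pure strategy against the given mix.
b1: (2/5)·7 + (3/10)·(-5) + (1/5)·(-5) + (1/10)·(-5) = -1/5
b2: (2/5)·2 + (3/10)·(-3) + (1/5)·2 + (1/10)·8 = 11/10
b3: (2/5)·(-1) + (3/10)·4 + (1/5)·8 + (1/10)·0 = 12/5
Highest expected payoff is 12/5, from b3.

b3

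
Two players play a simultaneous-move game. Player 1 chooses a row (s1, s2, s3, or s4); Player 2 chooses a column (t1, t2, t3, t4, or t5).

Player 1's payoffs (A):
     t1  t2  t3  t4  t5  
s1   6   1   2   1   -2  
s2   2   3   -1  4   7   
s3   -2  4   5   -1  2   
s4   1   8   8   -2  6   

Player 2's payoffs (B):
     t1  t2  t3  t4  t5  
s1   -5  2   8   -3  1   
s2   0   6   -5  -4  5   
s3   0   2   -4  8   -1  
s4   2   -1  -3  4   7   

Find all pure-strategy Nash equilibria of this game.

No pure-strategy Nash equilibrium

Check mutual best responses: a cell is a NE iff neither player can gain by unilaterally deviating.
Player 1's best responses — vs t1: s1 (payoff 6); vs t2: s4 (payoff 8); vs t3: s4 (payoff 8); vs t4: s2 (payoff 4); vs t5: s2 (payoff 7).
Player 2's best responses — vs s1: t3 (payoff 8); vs s2: t2 (payoff 6); vs s3: t4 (payoff 8); vs s4: t5 (payoff 7).
No cell has both players best-responding. For instance, Player 1's best reply to t2 is s4, but against s4 Player 2 prefers t5 over t2.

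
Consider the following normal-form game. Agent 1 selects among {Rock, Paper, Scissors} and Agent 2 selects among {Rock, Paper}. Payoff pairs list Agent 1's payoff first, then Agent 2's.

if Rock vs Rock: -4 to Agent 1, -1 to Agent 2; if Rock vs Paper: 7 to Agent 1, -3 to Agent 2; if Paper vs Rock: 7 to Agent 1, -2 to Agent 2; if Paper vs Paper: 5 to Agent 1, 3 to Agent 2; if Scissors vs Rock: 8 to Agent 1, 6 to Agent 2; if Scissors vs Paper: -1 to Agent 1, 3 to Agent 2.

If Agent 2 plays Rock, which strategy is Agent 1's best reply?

With Agent 2 fixed at Rock, Agent 1's payoffs are: Rock → -4, Paper → 7, Scissors → 8.
The maximum is 8, achieved by Scissors.

Scissors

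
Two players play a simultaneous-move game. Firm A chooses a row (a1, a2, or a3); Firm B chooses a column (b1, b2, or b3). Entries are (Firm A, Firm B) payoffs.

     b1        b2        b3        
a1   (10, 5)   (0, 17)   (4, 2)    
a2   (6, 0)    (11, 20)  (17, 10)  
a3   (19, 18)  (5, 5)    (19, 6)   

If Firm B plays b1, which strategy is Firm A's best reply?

a3

With Firm B fixed at b1, Firm A's payoffs are: a1 → 10, a2 → 6, a3 → 19.
The maximum is 19, achieved by a3.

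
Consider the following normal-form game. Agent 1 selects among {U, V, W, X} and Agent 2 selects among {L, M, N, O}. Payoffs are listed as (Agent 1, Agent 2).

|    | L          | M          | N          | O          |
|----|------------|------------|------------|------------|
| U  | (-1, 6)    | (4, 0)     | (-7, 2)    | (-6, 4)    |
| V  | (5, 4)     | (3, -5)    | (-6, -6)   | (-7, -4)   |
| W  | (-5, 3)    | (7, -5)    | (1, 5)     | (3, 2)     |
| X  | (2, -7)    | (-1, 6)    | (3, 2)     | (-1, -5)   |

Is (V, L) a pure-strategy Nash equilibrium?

Holding Agent 2 at L: Agent 1 gets 5 from V, versus -1 from U, -5 from W, 2 from X. No profitable deviation for Agent 1.
Holding Agent 1 at V: Agent 2 gets 4 from L, versus -5 from M, -6 from N, -4 from O. No profitable deviation for Agent 2 either.

Yes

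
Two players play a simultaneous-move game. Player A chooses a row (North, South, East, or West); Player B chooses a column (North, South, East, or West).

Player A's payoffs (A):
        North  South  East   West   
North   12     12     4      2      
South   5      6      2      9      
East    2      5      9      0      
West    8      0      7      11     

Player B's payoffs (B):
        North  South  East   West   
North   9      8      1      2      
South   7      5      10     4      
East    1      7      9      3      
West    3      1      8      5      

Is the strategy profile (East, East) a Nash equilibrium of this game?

Holding Player B at East: Player A gets 9 from East, versus 4 from North, 2 from South, 7 from West. No profitable deviation for Player A.
Holding Player A at East: Player B gets 9 from East, versus 1 from North, 7 from South, 3 from West. No profitable deviation for Player B either.

Yes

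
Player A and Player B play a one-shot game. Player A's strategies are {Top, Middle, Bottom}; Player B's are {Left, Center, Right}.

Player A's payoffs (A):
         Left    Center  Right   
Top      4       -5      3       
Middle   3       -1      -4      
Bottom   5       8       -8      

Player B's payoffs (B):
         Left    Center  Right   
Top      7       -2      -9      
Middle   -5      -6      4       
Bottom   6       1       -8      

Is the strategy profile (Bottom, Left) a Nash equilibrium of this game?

Holding Player B at Left: Player A gets 5 from Bottom, versus 4 from Top, 3 from Middle. No profitable deviation for Player A.
Holding Player A at Bottom: Player B gets 6 from Left, versus 1 from Center, -8 from Right. No profitable deviation for Player B either.

Yes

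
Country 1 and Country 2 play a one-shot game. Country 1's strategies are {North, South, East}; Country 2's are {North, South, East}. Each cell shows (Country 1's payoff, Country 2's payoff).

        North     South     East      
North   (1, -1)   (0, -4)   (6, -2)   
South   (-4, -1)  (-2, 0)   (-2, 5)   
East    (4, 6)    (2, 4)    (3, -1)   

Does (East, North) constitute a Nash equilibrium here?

Holding Country 2 at North: Country 1 gets 4 from East, versus 1 from North, -4 from South. No profitable deviation for Country 1.
Holding Country 1 at East: Country 2 gets 6 from North, versus 4 from South, -1 from East. No profitable deviation for Country 2 either.

Yes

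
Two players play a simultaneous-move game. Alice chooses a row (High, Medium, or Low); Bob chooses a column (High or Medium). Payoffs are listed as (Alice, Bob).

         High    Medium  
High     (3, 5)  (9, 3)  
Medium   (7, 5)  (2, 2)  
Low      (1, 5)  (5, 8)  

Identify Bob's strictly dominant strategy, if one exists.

None

A strategy is strictly dominant if it gives Bob a strictly higher payoff than every other strategy, against every choice by the opponent.
High is not dominant: against Low, Medium gives 8 > 5.
Medium is not dominant: against High, High gives 5 > 3.
No single strategy is best against every opponent action.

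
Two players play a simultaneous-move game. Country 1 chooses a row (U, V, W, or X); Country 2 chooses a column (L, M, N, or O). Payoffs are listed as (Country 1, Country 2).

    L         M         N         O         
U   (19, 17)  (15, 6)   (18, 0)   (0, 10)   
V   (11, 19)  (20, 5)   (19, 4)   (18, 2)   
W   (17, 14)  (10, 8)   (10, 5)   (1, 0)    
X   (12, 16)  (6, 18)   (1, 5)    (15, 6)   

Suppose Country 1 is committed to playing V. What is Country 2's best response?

L

With Country 1 fixed at V, Country 2's payoffs are: L → 19, M → 5, N → 4, O → 2.
The maximum is 19, achieved by L.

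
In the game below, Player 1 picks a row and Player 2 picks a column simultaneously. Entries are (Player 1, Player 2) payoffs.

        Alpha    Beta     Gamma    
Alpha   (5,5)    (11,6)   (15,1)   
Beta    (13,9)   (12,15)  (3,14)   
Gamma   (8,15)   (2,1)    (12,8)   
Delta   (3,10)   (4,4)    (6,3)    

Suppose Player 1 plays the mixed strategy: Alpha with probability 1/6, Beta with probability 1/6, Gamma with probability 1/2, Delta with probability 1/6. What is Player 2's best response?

Player 2's best reply maximizes expected payoff against the mix.
Alpha: (1/6)·5 + (1/6)·9 + (1/2)·15 + (1/6)·10 = 23/2
Beta: (1/6)·6 + (1/6)·15 + (1/2)·1 + (1/6)·4 = 14/3
Gamma: (1/6)·1 + (1/6)·14 + (1/2)·8 + (1/6)·3 = 7
Highest expected payoff is 23/2, from Alpha.

Alpha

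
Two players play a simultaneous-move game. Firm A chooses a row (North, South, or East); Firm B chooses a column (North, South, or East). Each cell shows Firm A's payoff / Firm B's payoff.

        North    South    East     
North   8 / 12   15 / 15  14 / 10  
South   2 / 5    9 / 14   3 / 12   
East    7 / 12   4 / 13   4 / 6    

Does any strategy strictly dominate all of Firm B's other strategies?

South

A strategy is strictly dominant if it gives Firm B a strictly higher payoff than every other strategy, against every choice by the opponent.
South strictly dominates: vs North: 15 > each of {12, 10}; vs South: 14 > each of {5, 12}; vs East: 13 > each of {12, 6}.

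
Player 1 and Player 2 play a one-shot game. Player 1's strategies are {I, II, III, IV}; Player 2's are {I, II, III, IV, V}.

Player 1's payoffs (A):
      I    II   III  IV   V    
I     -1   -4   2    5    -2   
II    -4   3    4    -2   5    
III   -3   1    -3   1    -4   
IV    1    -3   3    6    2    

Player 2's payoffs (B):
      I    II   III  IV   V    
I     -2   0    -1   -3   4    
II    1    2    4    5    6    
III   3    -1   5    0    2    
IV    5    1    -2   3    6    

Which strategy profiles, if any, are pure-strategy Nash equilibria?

Check mutual best responses: a cell is a NE iff neither player can gain by unilaterally deviating.
Player 1's best responses — vs I: IV (payoff 1); vs II: II (payoff 3); vs III: II (payoff 4); vs IV: IV (payoff 6); vs V: II (payoff 5).
Player 2's best responses — vs I: V (payoff 4); vs II: V (payoff 6); vs III: III (payoff 5); vs IV: V (payoff 6).
The only mutual best response is (II, V); neither player gains by switching there.

(II, V)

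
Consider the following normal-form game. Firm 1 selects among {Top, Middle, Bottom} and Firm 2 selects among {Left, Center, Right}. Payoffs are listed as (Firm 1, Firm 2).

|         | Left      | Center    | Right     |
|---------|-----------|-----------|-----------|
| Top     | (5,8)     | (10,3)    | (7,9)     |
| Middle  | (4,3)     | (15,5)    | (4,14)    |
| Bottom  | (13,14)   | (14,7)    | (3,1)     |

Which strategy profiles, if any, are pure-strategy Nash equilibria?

(Top, Right) and (Bottom, Left)

Check mutual best responses: a cell is a NE iff neither player can gain by unilaterally deviating.
Firm 1's best responses — vs Left: Bottom (payoff 13); vs Center: Middle (payoff 15); vs Right: Top (payoff 7).
Firm 2's best responses — vs Top: Right (payoff 9); vs Middle: Right (payoff 14); vs Bottom: Left (payoff 14).
Mutual best responses occur at (Top, Right) and (Bottom, Left); at each, neither player gains by switching.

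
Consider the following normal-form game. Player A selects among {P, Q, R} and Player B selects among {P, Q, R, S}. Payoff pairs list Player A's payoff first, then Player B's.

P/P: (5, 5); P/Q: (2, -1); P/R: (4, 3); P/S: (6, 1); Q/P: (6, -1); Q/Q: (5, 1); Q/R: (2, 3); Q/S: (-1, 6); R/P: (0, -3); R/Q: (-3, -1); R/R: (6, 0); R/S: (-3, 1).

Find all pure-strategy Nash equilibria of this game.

Check mutual best responses: a cell is a NE iff neither player can gain by unilaterally deviating.
Player A's best responses — vs P: Q (payoff 6); vs Q: Q (payoff 5); vs R: R (payoff 6); vs S: P (payoff 6).
Player B's best responses — vs P: P (payoff 5); vs Q: S (payoff 6); vs R: S (payoff 1).
No cell has both players best-responding. For instance, Player A's best reply to S is P, but against P Player B prefers P over S.

None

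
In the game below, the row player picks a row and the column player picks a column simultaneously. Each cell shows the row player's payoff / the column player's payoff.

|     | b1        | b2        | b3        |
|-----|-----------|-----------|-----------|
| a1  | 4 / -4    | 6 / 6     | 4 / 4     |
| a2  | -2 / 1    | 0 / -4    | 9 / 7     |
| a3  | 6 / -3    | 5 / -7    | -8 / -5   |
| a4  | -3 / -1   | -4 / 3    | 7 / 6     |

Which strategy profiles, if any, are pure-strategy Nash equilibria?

(a1, b2), (a2, b3), and (a3, b1)

Find each player's best response to every opponent strategy; NE are the intersections.
The row player's best responses — vs b1: a3 (payoff 6); vs b2: a1 (payoff 6); vs b3: a2 (payoff 9).
The column player's best responses — vs a1: b2 (payoff 6); vs a2: b3 (payoff 7); vs a3: b1 (payoff -3); vs a4: b3 (payoff 6).
Mutual best responses occur at (a1, b2), (a2, b3), and (a3, b1); at each, neither player gains by switching.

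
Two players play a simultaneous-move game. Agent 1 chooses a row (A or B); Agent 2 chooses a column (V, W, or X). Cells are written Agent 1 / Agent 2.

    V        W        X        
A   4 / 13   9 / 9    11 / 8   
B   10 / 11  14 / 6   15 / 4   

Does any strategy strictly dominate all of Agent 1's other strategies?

B

Check whether one of Agent 1's strategies beats all alternatives regardless of what the opponent does.
B strictly dominates: vs V: 10 > 4; vs W: 14 > 9; vs X: 15 > 11.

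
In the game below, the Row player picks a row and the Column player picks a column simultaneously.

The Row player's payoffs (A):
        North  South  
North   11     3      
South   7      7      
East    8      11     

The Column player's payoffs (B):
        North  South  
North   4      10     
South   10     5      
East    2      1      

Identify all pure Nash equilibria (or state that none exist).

A profile is a Nash equilibrium when each player is best-responding to the other.
The Row player's best responses — vs North: North (payoff 11); vs South: East (payoff 11).
The Column player's best responses — vs North: South (payoff 10); vs South: North (payoff 10); vs East: North (payoff 2).
No cell has both players best-responding. For instance, the Row player's best reply to South is East, but against East the Column player prefers North over South.

No pure-strategy Nash equilibrium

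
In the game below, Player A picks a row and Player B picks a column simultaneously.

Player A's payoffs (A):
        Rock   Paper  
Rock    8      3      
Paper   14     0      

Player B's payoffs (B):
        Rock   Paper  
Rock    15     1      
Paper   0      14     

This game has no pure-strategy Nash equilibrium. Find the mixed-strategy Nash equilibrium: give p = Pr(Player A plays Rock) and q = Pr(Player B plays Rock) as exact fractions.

In a mixed NE each player is indifferent between their pure strategies, so the opponent's mix sets the indifference.
Player B indifferent between Rock and Paper: p·15 + (1−p)·0 = p·1 + (1−p)·14 ⟹ 0 + 15p = 14 + (-13)p ⟹ p = 1/2.
Player A indifferent between Rock and Paper: q·8 + (1−q)·3 = q·14 + (1−q)·0 ⟹ 3 + 5q = 0 + 14q ⟹ q = 1/3.

p = 1/2, q = 1/3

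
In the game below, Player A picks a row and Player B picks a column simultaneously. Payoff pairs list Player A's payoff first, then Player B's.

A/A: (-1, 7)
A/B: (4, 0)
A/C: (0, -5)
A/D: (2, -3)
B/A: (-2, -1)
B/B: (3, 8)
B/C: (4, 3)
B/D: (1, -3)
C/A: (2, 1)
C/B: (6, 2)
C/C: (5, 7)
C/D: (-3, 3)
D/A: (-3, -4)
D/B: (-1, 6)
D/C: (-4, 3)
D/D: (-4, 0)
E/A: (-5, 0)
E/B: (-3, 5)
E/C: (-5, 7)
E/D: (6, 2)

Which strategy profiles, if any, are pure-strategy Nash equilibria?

(C, C)

Check mutual best responses: a cell is a NE iff neither player can gain by unilaterally deviating.
Player A's best responses — vs A: C (payoff 2); vs B: C (payoff 6); vs C: C (payoff 5); vs D: E (payoff 6).
Player B's best responses — vs A: A (payoff 7); vs B: B (payoff 8); vs C: C (payoff 7); vs D: B (payoff 6); vs E: C (payoff 7).
The only mutual best response is (C, C); neither player gains by switching there.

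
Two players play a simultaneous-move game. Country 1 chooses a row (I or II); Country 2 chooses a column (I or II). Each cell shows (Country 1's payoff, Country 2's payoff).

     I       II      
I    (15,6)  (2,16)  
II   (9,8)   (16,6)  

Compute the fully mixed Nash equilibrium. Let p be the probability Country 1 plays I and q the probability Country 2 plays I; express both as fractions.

Each player's mixing probability is pinned down by making the *other* player indifferent.
Country 2 indifferent between I and II: p·6 + (1−p)·8 = p·16 + (1−p)·6 ⟹ 8 + (-2)p = 6 + 10p ⟹ p = 1/6.
Country 1 indifferent between I and II: q·15 + (1−q)·2 = q·9 + (1−q)·16 ⟹ 2 + 13q = 16 + (-7)q ⟹ q = 7/10.

p = 1/6, q = 7/10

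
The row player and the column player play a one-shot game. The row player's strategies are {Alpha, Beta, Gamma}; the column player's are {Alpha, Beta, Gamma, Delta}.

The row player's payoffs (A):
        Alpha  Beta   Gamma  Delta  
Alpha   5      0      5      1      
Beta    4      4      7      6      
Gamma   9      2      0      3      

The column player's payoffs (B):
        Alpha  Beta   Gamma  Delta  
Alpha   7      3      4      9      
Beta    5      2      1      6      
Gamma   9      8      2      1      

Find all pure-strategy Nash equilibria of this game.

(Beta, Delta) and (Gamma, Alpha)

Find each player's best response to every opponent strategy; NE are the intersections.
The row player's best responses — vs Alpha: Gamma (payoff 9); vs Beta: Beta (payoff 4); vs Gamma: Beta (payoff 7); vs Delta: Beta (payoff 6).
The column player's best responses — vs Alpha: Delta (payoff 9); vs Beta: Delta (payoff 6); vs Gamma: Alpha (payoff 9).
Mutual best responses occur at (Beta, Delta) and (Gamma, Alpha); at each, neither player gains by switching.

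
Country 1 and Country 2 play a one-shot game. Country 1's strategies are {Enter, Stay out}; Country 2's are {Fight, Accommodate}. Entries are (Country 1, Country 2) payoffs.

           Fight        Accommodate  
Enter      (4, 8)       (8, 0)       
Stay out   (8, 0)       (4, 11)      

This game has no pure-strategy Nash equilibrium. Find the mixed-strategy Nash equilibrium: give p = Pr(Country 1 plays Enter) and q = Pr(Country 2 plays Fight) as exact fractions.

p = 11/19, q = 1/2

Each player's mixing probability is pinned down by making the *other* player indifferent.
Country 2 indifferent between Fight and Accommodate: p·8 + (1−p)·0 = p·0 + (1−p)·11 ⟹ 0 + 8p = 11 + (-11)p ⟹ p = 11/19.
Country 1 indifferent between Enter and Stay out: q·4 + (1−q)·8 = q·8 + (1−q)·4 ⟹ 8 + (-4)q = 4 + 4q ⟹ q = 1/2.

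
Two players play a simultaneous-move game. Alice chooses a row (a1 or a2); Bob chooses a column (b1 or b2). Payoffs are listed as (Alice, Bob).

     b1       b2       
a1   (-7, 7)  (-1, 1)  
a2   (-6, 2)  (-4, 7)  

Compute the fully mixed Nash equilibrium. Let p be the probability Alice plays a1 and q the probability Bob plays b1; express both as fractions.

Each player's mixing probability is pinned down by making the *other* player indifferent.
Bob indifferent between b1 and b2: p·7 + (1−p)·2 = p·1 + (1−p)·7 ⟹ 2 + 5p = 7 + (-6)p ⟹ p = 5/11.
Alice indifferent between a1 and a2: q·(-7) + (1−q)·(-1) = q·(-6) + (1−q)·(-4) ⟹ (-1) + (-6)q = (-4) + (-2)q ⟹ q = 3/4.

p = 5/11, q = 3/4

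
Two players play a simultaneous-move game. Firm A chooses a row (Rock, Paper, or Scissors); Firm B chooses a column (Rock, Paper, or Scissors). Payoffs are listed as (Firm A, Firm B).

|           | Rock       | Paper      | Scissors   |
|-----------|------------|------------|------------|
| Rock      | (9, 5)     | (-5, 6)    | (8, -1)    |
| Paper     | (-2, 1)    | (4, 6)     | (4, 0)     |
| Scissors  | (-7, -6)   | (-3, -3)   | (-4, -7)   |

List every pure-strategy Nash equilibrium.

(Paper, Paper)

Check mutual best responses: a cell is a NE iff neither player can gain by unilaterally deviating.
Firm A's best responses — vs Rock: Rock (payoff 9); vs Paper: Paper (payoff 4); vs Scissors: Rock (payoff 8).
Firm B's best responses — vs Rock: Paper (payoff 6); vs Paper: Paper (payoff 6); vs Scissors: Paper (payoff -3).
The only mutual best response is (Paper, Paper); neither player gains by switching there.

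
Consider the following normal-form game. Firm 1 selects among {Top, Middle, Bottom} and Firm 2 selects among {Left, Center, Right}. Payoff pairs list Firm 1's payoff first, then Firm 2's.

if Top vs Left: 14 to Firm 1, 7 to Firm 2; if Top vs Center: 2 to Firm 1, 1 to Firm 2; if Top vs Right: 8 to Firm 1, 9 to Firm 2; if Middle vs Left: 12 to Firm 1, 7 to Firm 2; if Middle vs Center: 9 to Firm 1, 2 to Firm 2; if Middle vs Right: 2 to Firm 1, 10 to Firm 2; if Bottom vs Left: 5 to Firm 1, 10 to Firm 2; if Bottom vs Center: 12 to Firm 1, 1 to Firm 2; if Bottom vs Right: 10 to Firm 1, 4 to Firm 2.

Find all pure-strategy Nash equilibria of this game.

Find each player's best response to every opponent strategy; NE are the intersections.
Firm 1's best responses — vs Left: Top (payoff 14); vs Center: Bottom (payoff 12); vs Right: Bottom (payoff 10).
Firm 2's best responses — vs Top: Right (payoff 9); vs Middle: Right (payoff 10); vs Bottom: Left (payoff 10).
No cell has both players best-responding. For instance, Firm 1's best reply to Right is Bottom, but against Bottom Firm 2 prefers Left over Right.

No pure-strategy Nash equilibrium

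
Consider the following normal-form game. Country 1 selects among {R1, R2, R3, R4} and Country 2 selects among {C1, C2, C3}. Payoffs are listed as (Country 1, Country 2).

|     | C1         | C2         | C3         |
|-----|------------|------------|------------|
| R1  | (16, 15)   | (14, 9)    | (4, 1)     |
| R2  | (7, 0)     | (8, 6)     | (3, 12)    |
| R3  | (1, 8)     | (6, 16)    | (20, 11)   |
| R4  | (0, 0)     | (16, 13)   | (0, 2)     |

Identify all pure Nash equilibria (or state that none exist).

(R1, C1) and (R4, C2)

Find each player's best response to every opponent strategy; NE are the intersections.
Country 1's best responses — vs C1: R1 (payoff 16); vs C2: R4 (payoff 16); vs C3: R3 (payoff 20).
Country 2's best responses — vs R1: C1 (payoff 15); vs R2: C3 (payoff 12); vs R3: C2 (payoff 16); vs R4: C2 (payoff 13).
Mutual best responses occur at (R1, C1) and (R4, C2); at each, neither player gains by switching.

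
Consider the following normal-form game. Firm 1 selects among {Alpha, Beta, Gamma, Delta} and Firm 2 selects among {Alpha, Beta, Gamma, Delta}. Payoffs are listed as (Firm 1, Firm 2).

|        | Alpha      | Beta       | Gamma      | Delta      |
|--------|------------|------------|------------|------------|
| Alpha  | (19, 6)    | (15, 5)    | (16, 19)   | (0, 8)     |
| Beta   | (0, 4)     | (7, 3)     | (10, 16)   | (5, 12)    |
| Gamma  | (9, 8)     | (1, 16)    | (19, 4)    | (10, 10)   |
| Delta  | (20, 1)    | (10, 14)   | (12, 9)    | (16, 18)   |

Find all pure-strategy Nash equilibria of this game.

(Delta, Delta)

Find each player's best response to every opponent strategy; NE are the intersections.
Firm 1's best responses — vs Alpha: Delta (payoff 20); vs Beta: Alpha (payoff 15); vs Gamma: Gamma (payoff 19); vs Delta: Delta (payoff 16).
Firm 2's best responses — vs Alpha: Gamma (payoff 19); vs Beta: Gamma (payoff 16); vs Gamma: Beta (payoff 16); vs Delta: Delta (payoff 18).
The only mutual best response is (Delta, Delta); neither player gains by switching there.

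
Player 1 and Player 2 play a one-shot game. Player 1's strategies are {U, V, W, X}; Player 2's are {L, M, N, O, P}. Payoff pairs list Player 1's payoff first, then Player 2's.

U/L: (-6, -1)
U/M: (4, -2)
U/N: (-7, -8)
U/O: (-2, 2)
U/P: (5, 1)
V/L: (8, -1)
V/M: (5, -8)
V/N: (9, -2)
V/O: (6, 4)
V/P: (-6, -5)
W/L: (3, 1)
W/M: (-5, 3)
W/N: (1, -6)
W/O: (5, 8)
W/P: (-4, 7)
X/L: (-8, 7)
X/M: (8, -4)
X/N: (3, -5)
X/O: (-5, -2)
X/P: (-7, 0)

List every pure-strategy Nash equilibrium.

A profile is a Nash equilibrium when each player is best-responding to the other.
Player 1's best responses — vs L: V (payoff 8); vs M: X (payoff 8); vs N: V (payoff 9); vs O: V (payoff 6); vs P: U (payoff 5).
Player 2's best responses — vs U: O (payoff 2); vs V: O (payoff 4); vs W: O (payoff 8); vs X: L (payoff 7).
The only mutual best response is (V, O); neither player gains by switching there.

(V, O)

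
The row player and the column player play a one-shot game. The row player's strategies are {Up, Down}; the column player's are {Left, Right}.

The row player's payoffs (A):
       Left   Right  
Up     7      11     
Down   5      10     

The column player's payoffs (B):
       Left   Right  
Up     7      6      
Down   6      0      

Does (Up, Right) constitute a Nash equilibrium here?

No

Holding the column player at Right: the row player gets 11 from Up, versus 10 from Down. No profitable deviation for the row player.
Holding the row player at Up: the column player gets 6 from Right but could get 7 by switching to Left. The column player has a profitable deviation.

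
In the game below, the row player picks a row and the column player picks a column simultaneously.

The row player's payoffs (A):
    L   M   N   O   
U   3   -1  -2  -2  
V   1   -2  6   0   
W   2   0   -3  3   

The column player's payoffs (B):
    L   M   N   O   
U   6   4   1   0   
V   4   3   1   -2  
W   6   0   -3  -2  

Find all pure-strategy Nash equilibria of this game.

Find each player's best response to every opponent strategy; NE are the intersections.
The row player's best responses — vs L: U (payoff 3); vs M: W (payoff 0); vs N: V (payoff 6); vs O: W (payoff 3).
The column player's best responses — vs U: L (payoff 6); vs V: L (payoff 4); vs W: L (payoff 6).
The only mutual best response is (U, L); neither player gains by switching there.

(U, L)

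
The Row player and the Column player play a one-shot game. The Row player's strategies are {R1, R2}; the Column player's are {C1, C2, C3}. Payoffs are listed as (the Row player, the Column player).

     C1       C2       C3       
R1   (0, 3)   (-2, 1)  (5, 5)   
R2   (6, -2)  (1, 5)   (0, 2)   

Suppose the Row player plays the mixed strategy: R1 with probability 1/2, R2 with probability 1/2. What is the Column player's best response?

The Column player's best reply maximizes expected payoff against the mix.
C1: (1/2)·3 + (1/2)·(-2) = 1/2
C2: (1/2)·1 + (1/2)·5 = 3
C3: (1/2)·5 + (1/2)·2 = 7/2
Highest expected payoff is 7/2, from C3.

C3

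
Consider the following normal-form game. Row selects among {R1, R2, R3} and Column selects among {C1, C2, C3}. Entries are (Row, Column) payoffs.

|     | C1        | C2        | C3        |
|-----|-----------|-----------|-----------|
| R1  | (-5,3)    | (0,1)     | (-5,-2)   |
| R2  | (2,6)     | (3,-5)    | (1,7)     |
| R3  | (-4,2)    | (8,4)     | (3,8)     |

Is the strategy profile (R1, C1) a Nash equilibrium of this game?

No

Holding Column at C1: Row gets -5 from R1 but could get 2 by switching to R2. Row has a profitable deviation.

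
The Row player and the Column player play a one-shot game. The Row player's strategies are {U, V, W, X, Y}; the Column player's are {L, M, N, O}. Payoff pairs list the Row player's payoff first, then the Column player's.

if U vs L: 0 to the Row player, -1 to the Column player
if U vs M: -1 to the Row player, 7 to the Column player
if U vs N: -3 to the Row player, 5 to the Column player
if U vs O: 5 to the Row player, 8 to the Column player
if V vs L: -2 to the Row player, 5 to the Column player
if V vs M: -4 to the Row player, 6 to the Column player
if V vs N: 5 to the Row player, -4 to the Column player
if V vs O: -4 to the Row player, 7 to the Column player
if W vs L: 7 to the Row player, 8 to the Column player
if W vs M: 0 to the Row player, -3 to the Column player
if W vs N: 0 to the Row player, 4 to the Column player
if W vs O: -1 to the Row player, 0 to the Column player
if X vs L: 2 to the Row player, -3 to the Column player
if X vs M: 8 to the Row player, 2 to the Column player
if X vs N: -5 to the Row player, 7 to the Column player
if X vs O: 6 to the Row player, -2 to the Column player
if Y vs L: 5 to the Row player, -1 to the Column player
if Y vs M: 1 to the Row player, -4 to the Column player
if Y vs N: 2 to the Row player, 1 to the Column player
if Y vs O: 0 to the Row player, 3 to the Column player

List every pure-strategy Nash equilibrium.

Find each player's best response to every opponent strategy; NE are the intersections.
The Row player's best responses — vs L: W (payoff 7); vs M: X (payoff 8); vs N: V (payoff 5); vs O: X (payoff 6).
The Column player's best responses — vs U: O (payoff 8); vs V: O (payoff 7); vs W: L (payoff 8); vs X: N (payoff 7); vs Y: O (payoff 3).
The only mutual best response is (W, L); neither player gains by switching there.

(W, L)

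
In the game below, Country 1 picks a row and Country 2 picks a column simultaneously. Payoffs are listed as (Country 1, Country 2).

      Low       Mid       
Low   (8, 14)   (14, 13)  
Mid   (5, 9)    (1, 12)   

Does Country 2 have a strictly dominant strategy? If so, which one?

None

Check whether one of Country 2's strategies beats all alternatives regardless of what the opponent does.
Low is not dominant: against Mid, Mid gives 12 > 9.
Mid is not dominant: against Low, Low gives 14 > 13.
No single strategy is best against every opponent action.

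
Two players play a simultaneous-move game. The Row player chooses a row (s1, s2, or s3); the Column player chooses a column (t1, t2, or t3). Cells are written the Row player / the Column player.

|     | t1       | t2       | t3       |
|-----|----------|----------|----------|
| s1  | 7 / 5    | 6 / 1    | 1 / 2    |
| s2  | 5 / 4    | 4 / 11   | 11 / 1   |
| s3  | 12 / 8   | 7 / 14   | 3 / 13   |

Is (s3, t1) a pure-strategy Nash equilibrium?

Holding the Column player at t1: the Row player gets 12 from s3, versus 7 from s1, 5 from s2. No profitable deviation for the Row player.
Holding the Row player at s3: the Column player gets 8 from t1 but could get 14 by switching to t2. The Column player has a profitable deviation.

No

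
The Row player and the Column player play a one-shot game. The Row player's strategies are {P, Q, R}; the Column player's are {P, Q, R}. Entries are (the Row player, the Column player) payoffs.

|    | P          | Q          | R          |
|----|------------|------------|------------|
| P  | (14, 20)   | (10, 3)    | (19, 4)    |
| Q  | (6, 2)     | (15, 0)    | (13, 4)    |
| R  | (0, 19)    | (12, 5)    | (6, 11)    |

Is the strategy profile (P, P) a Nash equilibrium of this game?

Yes

Holding the Column player at P: the Row player gets 14 from P, versus 6 from Q, 0 from R. No profitable deviation for the Row player.
Holding the Row player at P: the Column player gets 20 from P, versus 3 from Q, 4 from R. No profitable deviation for the Column player either.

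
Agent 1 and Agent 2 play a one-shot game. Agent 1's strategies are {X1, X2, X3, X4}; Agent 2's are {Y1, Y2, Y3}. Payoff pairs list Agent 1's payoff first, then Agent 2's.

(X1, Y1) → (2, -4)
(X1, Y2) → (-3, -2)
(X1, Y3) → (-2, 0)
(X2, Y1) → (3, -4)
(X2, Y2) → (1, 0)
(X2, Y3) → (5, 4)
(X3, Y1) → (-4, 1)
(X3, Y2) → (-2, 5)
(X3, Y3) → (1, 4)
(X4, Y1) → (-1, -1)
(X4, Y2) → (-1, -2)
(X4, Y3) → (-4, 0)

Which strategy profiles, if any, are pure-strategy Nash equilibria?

(X2, Y3)

Check mutual best responses: a cell is a NE iff neither player can gain by unilaterally deviating.
Agent 1's best responses — vs Y1: X2 (payoff 3); vs Y2: X2 (payoff 1); vs Y3: X2 (payoff 5).
Agent 2's best responses — vs X1: Y3 (payoff 0); vs X2: Y3 (payoff 4); vs X3: Y2 (payoff 5); vs X4: Y3 (payoff 0).
The only mutual best response is (X2, Y3); neither player gains by switching there.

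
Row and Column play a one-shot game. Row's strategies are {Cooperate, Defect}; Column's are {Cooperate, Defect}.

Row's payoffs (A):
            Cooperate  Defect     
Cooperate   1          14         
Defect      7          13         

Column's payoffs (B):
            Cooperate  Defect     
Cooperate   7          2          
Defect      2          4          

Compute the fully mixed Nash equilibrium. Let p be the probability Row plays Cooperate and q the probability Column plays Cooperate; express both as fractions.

Each player's mixing probability is pinned down by making the *other* player indifferent.
Column indifferent between Cooperate and Defect: p·7 + (1−p)·2 = p·2 + (1−p)·4 ⟹ 2 + 5p = 4 + (-2)p ⟹ p = 2/7.
Row indifferent between Cooperate and Defect: q·1 + (1−q)·14 = q·7 + (1−q)·13 ⟹ 14 + (-13)q = 13 + (-6)q ⟹ q = 1/7.

p = 2/7, q = 1/7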